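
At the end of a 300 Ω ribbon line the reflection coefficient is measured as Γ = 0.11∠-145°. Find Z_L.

Z_L ≈ 249 − j31.8 Ω

Z_L = Z_0·(1 + Γ)/(1 − Γ) = 300·(0.91 − j0.0631)/(1.09 + j0.0631)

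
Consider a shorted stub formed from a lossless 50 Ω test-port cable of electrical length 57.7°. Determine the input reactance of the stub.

tan(βl) = 1.58
For a shorted stub, Z_in = jZ_0·tan(βl)

X_in ≈ 79.1 Ω (inductive)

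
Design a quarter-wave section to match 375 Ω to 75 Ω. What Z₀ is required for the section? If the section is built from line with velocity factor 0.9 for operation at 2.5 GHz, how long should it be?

Z_qwt ≈ 168 Ω; length ≈ 2.7 cm

Z_qwt = √(Z_0·R_L) = √(75 × 375) = √28120
λ = 0.9·c/f = 0.108 m, so l = λ/4 = 0.027 m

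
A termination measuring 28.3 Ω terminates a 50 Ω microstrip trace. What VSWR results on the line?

For a purely resistive load, VSWR = R_L/Z_0 or Z_0/R_L (whichever > 1) = 50/28.3

VSWR ≈ 1.77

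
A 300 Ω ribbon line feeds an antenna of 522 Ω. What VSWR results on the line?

Γ = (522 − 300)/(522 + 300) = 0.27
VSWR = (1 + 0.27)/(1 − 0.27)

VSWR ≈ 1.74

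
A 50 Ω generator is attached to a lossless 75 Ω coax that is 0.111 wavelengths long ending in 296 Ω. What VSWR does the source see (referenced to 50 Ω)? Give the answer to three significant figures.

VSWR ≈ 4.6

βl = 2π × 0.111 = 40°
tan(βl) = 0.838
Z_in = Z_0·(Z_L + jZ_0·tanβl)/(Z_0 + jZ_L·tanβl) = 42.2 − j76.7 Ω
Γ_s = (Z_in − Z_s)/(Z_in + Z_s) = (-7.79 − j76.7)/(92.2 − j76.7), |Γ_s| = 0.643
VSWR = (1 + |Γ_s|)/(1 − |Γ_s|)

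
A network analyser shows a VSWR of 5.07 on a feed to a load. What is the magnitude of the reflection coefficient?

|Γ| = (S − 1)/(S + 1) = (5.07 − 1)/(5.07 + 1) = 4.07/6.07

|Γ| ≈ 0.671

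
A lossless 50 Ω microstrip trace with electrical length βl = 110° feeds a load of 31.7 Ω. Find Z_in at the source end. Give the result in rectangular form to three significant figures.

Z_in ≈ 67.2 − j20.4 Ω

tan(βl) = tan(110°) = -2.75
Z_in = Z_0·(Z_L + jZ_0·tanβl)/(Z_0 + jZ_L·tanβl)
     = 50·(31.7 − j137)/(50 − j87.1)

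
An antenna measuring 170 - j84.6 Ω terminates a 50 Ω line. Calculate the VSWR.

Γ = (Z_L − Z_0)/(Z_L + Z_0) = (120 − j84.6)/(220 − j84.6)
|Γ| = 147/236 = 0.623
VSWR = (1 + |Γ|)/(1 − |Γ|) = 1.62/0.377

VSWR ≈ 4.3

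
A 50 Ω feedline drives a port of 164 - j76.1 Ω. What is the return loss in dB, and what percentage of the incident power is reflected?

RL ≈ 4.39 dB; 36.4% of incident power reflected

Γ = (114 − j76.1)/(214 − j76.1), |Γ| = 0.603
RL = −20·log₁₀(0.603) = 4.39 dB
P_refl/P_inc = |Γ|² = 0.364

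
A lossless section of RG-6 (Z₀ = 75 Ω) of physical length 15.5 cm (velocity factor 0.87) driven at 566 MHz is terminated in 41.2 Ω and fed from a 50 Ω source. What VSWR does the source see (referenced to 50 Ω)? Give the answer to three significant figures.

VSWR ≈ 2.4

λ = v/f = 0.87·c / 566 MHz = 0.461 m
βl = 2π·l/λ = 2π × 0.336 = 121°
tan(βl) = -1.66
Z_in = Z_0·(Z_L + jZ_0·tanβl)/(Z_0 + jZ_L·tanβl) = 84.6 − j47.5 Ω
Γ_s = (Z_in − Z_s)/(Z_in + Z_s) = (34.6 − j47.5)/(135 − j47.5), |Γ_s| = 0.412
VSWR = (1 + |Γ_s|)/(1 − |Γ_s|)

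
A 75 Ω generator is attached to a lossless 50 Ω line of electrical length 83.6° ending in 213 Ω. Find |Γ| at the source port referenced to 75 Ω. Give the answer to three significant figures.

|Γ| ≈ 0.728

tan(βl) = 8.92
Z_in = Z_0·(Z_L + jZ_0·tanβl)/(Z_0 + jZ_L·tanβl) = 11.9 − j5.3 Ω
Γ_s = (Z_in − Z_s)/(Z_in + Z_s) = (-63.1 − j5.3)/(86.9 − j5.3), |Γ_s| = 0.728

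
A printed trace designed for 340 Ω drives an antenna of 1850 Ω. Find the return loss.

Γ = (1850 − 340)/(1850 + 340) = 0.689
RL = −20·log₁₀|Γ| = −20·log₁₀(0.689)

RL ≈ 3.23 dB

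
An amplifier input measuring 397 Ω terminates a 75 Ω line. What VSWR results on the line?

VSWR ≈ 5.29

For a purely resistive load, VSWR = R_L/Z_0 or Z_0/R_L (whichever > 1) = 397/75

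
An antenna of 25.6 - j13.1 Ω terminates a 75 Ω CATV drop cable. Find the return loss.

RL ≈ 5.96 dB

Γ = (-49.4 − j13.1)/(100.6 − j13.1), |Γ| = 0.504
RL = −20·log₁₀|Γ| = −20·log₁₀(0.504)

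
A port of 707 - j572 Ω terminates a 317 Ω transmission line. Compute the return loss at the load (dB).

RL ≈ 4.58 dB

Γ = (390 − j572)/(1024 − j572), |Γ| = 0.59
RL = −20·log₁₀|Γ| = −20·log₁₀(0.59)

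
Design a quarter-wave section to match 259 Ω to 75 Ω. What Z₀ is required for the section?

Z_qwt ≈ 139 Ω

Z_qwt = √(Z_0·R_L) = √(75 × 259) = √19420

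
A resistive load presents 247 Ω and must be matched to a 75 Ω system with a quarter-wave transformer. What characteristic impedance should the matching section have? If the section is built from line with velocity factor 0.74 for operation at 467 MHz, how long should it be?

Z_qwt = √(Z_0·R_L) = √(75 × 247) = √18520
λ = 0.74·c/f = 0.475 m, so l = λ/4 = 0.119 m

Z_qwt ≈ 136 Ω; length ≈ 11.9 cm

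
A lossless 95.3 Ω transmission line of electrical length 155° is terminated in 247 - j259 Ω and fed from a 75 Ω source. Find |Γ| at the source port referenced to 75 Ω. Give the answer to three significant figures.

|Γ| ≈ 0.751

tan(βl) = -0.466
Z_in = Z_0·(Z_L + jZ_0·tanβl)/(Z_0 + jZ_L·tanβl) = 196 + j248 Ω
Γ_s = (Z_in − Z_s)/(Z_in + Z_s) = (121 + j248)/(271 + j248), |Γ_s| = 0.751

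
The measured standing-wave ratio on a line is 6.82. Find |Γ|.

|Γ| = (S − 1)/(S + 1) = (6.82 − 1)/(6.82 + 1) = 5.82/7.82

|Γ| ≈ 0.744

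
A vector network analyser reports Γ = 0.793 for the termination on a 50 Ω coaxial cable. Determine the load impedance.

Z_L ≈ 433 Ω

Z_L = Z_0·(1 + Γ)/(1 − Γ) = 50·(1.79)/(0.207)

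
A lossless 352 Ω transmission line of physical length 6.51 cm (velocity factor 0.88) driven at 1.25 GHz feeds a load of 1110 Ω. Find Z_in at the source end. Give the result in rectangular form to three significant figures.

λ = v/f = 0.88·c / 1.25 GHz = 0.211 m
βl = 2π·l/λ = 2π × 0.308 = 111°
tan(βl) = tan(111°) = -2.61
Z_in = Z_0·(Z_L + jZ_0·tanβl)/(Z_0 + jZ_L·tanβl)
     = 352·(1110 − j919)/(352 − j2900)

Z_in ≈ 126 + j120 Ω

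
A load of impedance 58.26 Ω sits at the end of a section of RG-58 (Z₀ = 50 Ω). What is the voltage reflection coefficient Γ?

Γ = (Z_L − Z_0)/(Z_L + Z_0) = (58.26 − 50)/(58.26 + 50) = 8.26/108.3

Γ = 0.0763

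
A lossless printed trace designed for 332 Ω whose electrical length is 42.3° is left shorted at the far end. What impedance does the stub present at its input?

Z_in ≈ +j302 Ω

tan(βl) = 0.91
For a shorted stub, Z_in = jZ_0·tan(βl)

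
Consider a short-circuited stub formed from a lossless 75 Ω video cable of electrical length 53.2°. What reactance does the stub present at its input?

X_in ≈ 100 Ω (inductive)

tan(βl) = 1.34
For a short-circuited stub, Z_in = jZ_0·tan(βl)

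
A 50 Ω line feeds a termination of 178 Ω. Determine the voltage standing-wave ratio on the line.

VSWR ≈ 3.56

Γ = (178 − 50)/(178 + 50) = 0.561
VSWR = (1 + 0.561)/(1 − 0.561)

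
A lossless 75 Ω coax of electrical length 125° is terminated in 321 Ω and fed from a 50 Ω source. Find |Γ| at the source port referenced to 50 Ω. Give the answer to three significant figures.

|Γ| ≈ 0.605

tan(βl) = -1.43
Z_in = Z_0·(Z_L + jZ_0·tanβl)/(Z_0 + jZ_L·tanβl) = 25.4 + j48.4 Ω
Γ_s = (Z_in − Z_s)/(Z_in + Z_s) = (-24.6 + j48.4)/(75.4 + j48.4), |Γ_s| = 0.605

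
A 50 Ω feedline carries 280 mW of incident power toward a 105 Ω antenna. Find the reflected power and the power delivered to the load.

P_reflected ≈ 35.3 mW; P_delivered ≈ 245 mW

Γ = (105 − 50)/(105 + 50) = 0.355
|Γ|² = 0.126
P_refl = |Γ|²·P_inc = 35.3 mW, P_del = (1 − |Γ|²)·P_inc = 245 mW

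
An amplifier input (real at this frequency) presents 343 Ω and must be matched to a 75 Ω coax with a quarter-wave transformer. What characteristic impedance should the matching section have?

Z_qwt = √(Z_0·R_L) = √(75 × 343) = √25720

Z_qwt ≈ 160 Ω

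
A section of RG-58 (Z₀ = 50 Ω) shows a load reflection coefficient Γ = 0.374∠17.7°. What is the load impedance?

Z_L ≈ 101 + j26.6 Ω

Z_L = Z_0·(1 + Γ)/(1 − Γ) = 50·(1.36 + j0.114)/(0.644 − j0.114)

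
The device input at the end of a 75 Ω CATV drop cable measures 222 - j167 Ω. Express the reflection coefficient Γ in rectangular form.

Γ = (Z_L − Z_0)/(Z_L + Z_0) = (147 − j167)/(297 − j167)

Γ ≈ 0.616 − j0.216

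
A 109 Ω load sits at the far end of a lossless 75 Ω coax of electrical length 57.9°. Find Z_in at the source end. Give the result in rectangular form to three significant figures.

tan(βl) = tan(57.9°) = 1.59
Z_in = Z_0·(Z_L + jZ_0·tanβl)/(Z_0 + jZ_L·tanβl)
     = 75·(109 + j120)/(75 + j174)

Z_in ≈ 60.6 − j20.9 Ω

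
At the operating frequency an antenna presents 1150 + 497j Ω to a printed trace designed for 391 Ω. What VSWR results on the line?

VSWR ≈ 3.55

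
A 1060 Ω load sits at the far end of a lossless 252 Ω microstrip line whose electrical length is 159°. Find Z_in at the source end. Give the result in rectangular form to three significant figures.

tan(βl) = tan(159°) = -0.384
Z_in = Z_0·(Z_L + jZ_0·tanβl)/(Z_0 + jZ_L·tanβl)
     = 252·(1060 − j96.7)/(252 − j407)

Z_in ≈ 337 + j448 Ω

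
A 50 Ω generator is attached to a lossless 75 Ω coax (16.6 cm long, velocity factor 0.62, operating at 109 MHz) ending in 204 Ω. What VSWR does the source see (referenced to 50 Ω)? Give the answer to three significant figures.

λ = v/f = 0.62·c / 109 MHz = 1.71 m
βl = 2π·l/λ = 2π × 0.0973 = 35°
tan(βl) = 0.701
Z_in = Z_0·(Z_L + jZ_0·tanβl)/(Z_0 + jZ_L·tanβl) = 65.7 − j72.6 Ω
Γ_s = (Z_in − Z_s)/(Z_in + Z_s) = (15.7 − j72.6)/(116 − j72.6), |Γ_s| = 0.544
VSWR = (1 + |Γ_s|)/(1 − |Γ_s|)

VSWR ≈ 3.38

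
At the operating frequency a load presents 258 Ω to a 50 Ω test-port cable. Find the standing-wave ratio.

VSWR ≈ 5.16

For a purely resistive load, VSWR = R_L/Z_0 or Z_0/R_L (whichever > 1) = 258/50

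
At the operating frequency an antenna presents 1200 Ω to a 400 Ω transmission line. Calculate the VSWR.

VSWR ≈ 3

For a purely resistive load, VSWR = R_L/Z_0 or Z_0/R_L (whichever > 1) = 1200/400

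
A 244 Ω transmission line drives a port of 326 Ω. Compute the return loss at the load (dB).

Γ = (326 − 244)/(326 + 244) = 0.144
RL = −20·log₁₀|Γ| = −20·log₁₀(0.144)

RL ≈ 16.8 dB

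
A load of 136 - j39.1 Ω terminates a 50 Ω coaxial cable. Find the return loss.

Γ = (86 − j39.1)/(186 − j39.1), |Γ| = 0.497
RL = −20·log₁₀|Γ| = −20·log₁₀(0.497)

RL ≈ 6.07 dB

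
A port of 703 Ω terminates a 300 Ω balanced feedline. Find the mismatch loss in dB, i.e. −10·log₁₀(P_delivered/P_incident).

Γ = (703 − 300)/(703 + 300) = 0.402
|Γ|² = 0.161, so P_del/P_inc = 1 − |Γ|² = 0.839
ML = −10·log₁₀(1 − |Γ|²)

mismatch loss ≈ 0.765 dB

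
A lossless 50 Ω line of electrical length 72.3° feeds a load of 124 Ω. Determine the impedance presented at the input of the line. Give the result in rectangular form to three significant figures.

tan(βl) = tan(72.3°) = 3.13
Z_in = Z_0·(Z_L + jZ_0·tanβl)/(Z_0 + jZ_L·tanβl)
     = 50·(124 + j157)/(50 + j389)

Z_in ≈ 21.9 − j13.1 Ω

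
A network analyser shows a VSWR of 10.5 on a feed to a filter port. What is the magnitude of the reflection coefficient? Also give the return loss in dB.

|Γ| ≈ 0.826; return loss ≈ 1.66 dB

|Γ| = (S − 1)/(S + 1) = (10.5 − 1)/(10.5 + 1) = 9.5/11.5
RL = −20·log₁₀|Γ| = −20·log₁₀(0.826)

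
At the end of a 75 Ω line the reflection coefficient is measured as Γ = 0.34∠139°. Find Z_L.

Z_L ≈ 40.7 + j20.5 Ω

Z_L = Z_0·(1 + Γ)/(1 − Γ) = 75·(0.743 + j0.223)/(1.26 − j0.223)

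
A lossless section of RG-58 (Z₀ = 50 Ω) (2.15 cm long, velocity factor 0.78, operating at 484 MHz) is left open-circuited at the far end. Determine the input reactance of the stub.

X_in ≈ -174 Ω (capacitive)

λ = v/f = 0.78·c / 484 MHz = 0.483 m
βl = 2π·l/λ = 2π × 0.0445 = 16°
tan(βl) = 0.287
For an open-circuited stub, Z_in = −jZ_0·cot(βl) = −jZ_0/tan(βl)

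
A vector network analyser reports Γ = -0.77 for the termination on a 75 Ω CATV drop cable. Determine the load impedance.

Z_L = Z_0·(1 + Γ)/(1 − Γ) = 75·(0.23)/(1.77)

Z_L ≈ 9.75 Ω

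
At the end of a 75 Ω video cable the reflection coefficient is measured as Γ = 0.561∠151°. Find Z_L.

Z_L ≈ 22.4 + j17.8 Ω

Z_L = Z_0·(1 + Γ)/(1 − Γ) = 75·(0.509 + j0.272)/(1.49 − j0.272)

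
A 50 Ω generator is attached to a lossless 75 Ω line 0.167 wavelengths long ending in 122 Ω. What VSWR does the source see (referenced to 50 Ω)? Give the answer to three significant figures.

VSWR ≈ 1.58

βl = 2π × 0.167 = 60.1°
tan(βl) = 1.74
Z_in = Z_0·(Z_L + jZ_0·tanβl)/(Z_0 + jZ_L·tanβl) = 54.5 − j23.8 Ω
Γ_s = (Z_in − Z_s)/(Z_in + Z_s) = (4.52 − j23.8)/(105 − j23.8), |Γ_s| = 0.226
VSWR = (1 + |Γ_s|)/(1 − |Γ_s|)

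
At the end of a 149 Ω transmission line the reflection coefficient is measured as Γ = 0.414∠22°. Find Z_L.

Z_L = Z_0·(1 + Γ)/(1 − Γ) = 149·(1.38 + j0.155)/(0.616 − j0.155)

Z_L ≈ 306 + j114 Ω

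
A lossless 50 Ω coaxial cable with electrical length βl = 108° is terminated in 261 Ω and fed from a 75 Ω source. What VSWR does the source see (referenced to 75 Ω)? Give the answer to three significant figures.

VSWR ≈ 7.42

tan(βl) = -3.08
Z_in = Z_0·(Z_L + jZ_0·tanβl)/(Z_0 + jZ_L·tanβl) = 10.5 + j15.6 Ω
Γ_s = (Z_in − Z_s)/(Z_in + Z_s) = (-64.5 + j15.6)/(85.5 + j15.6), |Γ_s| = 0.763
VSWR = (1 + |Γ_s|)/(1 − |Γ_s|)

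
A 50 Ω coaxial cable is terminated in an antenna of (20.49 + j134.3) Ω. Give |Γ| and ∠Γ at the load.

Γ = (Z_L − Z_0)/(Z_L + Z_0) = (-29.51 + j134.3)/(70.49 + j134.3)
|Γ| = 138/152 = 0.907

Γ ≈ 0.907 ∠ 40.1°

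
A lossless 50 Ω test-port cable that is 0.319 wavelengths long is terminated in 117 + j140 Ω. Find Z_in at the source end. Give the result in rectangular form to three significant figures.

βl = 2π × 0.319 = 115°
tan(βl) = tan(115°) = -2.16
Z_in = Z_0·(Z_L + jZ_0·tanβl)/(Z_0 + jZ_L·tanβl)
     = 50·(117 + j32)/(352 − j253)

Z_in ≈ 8.81 + j10.9 Ω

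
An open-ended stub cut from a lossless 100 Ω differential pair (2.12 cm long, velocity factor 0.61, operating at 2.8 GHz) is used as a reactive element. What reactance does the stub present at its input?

X_in ≈ 50.5 Ω (inductive)

λ = v/f = 0.61·c / 2.8 GHz = 0.0654 m
βl = 2π·l/λ = 2π × 0.324 = 117°
tan(βl) = -1.98
For an open-ended stub, Z_in = −jZ_0·cot(βl) = −jZ_0/tan(βl)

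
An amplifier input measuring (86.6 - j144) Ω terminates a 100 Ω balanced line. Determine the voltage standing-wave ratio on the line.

VSWR ≈ 4.18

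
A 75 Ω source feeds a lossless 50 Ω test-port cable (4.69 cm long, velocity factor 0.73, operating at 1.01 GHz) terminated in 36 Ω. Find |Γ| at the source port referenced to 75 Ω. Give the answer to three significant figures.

|Γ| ≈ 0.0871

λ = v/f = 0.73·c / 1.01 GHz = 0.217 m
βl = 2π·l/λ = 2π × 0.216 = 77.9°
tan(βl) = 4.65
Z_in = Z_0·(Z_L + jZ_0·tanβl)/(Z_0 + jZ_L·tanβl) = 66.7 + j9.17 Ω
Γ_s = (Z_in − Z_s)/(Z_in + Z_s) = (-8.29 + j9.17)/(142 + j9.17), |Γ_s| = 0.0871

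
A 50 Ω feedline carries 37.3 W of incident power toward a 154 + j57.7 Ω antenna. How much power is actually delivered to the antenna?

|Γ| = |(104 + j57.7)/(204 + j57.7)| = 0.561
|Γ|² = 0.315
P_refl = |Γ|²·P_inc = 11.7 W, P_del = (1 − |Γ|²)·P_inc = 25.6 W

P_delivered ≈ 25.6 W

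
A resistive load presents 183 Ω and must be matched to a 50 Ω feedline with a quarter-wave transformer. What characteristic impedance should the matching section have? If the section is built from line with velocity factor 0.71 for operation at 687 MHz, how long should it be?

Z_qwt ≈ 95.7 Ω; length ≈ 7.75 cm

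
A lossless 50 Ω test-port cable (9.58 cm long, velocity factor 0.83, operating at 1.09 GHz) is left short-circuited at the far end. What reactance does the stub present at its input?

X_in ≈ -27.7 Ω (capacitive)

λ = v/f = 0.83·c / 1.09 GHz = 0.228 m
βl = 2π·l/λ = 2π × 0.419 = 151°
tan(βl) = -0.555
For a short-circuited stub, Z_in = jZ_0·tan(βl)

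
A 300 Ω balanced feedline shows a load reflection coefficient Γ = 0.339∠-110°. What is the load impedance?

Z_L = Z_0·(1 + Γ)/(1 − Γ) = 300·(0.884 − j0.319)/(1.12 + j0.319)

Z_L ≈ 197 − j142 Ω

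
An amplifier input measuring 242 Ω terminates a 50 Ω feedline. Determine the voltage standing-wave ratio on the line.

For a purely resistive load, VSWR = R_L/Z_0 or Z_0/R_L (whichever > 1) = 242/50

VSWR ≈ 4.84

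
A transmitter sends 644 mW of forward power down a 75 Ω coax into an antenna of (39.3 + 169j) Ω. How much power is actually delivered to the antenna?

P_delivered ≈ 182 mW

|Γ| = |(-35.7 + j169)/(114.3 + j169)| = 0.847
|Γ|² = 0.717
P_refl = |Γ|²·P_inc = 462 mW, P_del = (1 − |Γ|²)·P_inc = 182 mW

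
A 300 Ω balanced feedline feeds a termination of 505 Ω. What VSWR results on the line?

VSWR ≈ 1.68

Γ = (505 − 300)/(505 + 300) = 0.255
VSWR = (1 + 0.255)/(1 − 0.255)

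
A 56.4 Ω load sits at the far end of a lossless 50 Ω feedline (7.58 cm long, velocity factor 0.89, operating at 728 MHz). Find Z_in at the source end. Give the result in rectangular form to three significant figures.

λ = v/f = 0.89·c / 728 MHz = 0.367 m
βl = 2π·l/λ = 2π × 0.207 = 74.4°
tan(βl) = tan(74.4°) = 3.58
Z_in = Z_0·(Z_L + jZ_0·tanβl)/(Z_0 + jZ_L·tanβl)
     = 50·(56.4 + j179)/(50 + j202)

Z_in ≈ 45 − j2.82 Ω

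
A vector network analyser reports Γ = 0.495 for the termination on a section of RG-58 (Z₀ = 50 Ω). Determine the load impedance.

Z_L ≈ 148 Ω

Z_L = Z_0·(1 + Γ)/(1 − Γ) = 50·(1.5)/(0.505)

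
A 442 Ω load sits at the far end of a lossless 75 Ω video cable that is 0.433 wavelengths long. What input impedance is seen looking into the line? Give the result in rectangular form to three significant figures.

Z_in ≈ 66.6 + j142 Ω

βl = 2π × 0.433 = 156°
tan(βl) = tan(156°) = -0.448
Z_in = Z_0·(Z_L + jZ_0·tanβl)/(Z_0 + jZ_L·tanβl)
     = 75·(442 − j33.6)/(75 − j198)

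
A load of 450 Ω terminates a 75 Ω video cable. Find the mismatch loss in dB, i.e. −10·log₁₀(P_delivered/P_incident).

mismatch loss ≈ 3.1 dB

Γ = (450 − 75)/(450 + 75) = 0.714
|Γ|² = 0.51, so P_del/P_inc = 1 − |Γ|² = 0.49
ML = −10·log₁₀(1 − |Γ|²)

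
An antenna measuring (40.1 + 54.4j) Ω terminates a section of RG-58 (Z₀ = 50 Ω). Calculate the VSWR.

VSWR ≈ 3.21

Γ = (Z_L − Z_0)/(Z_L + Z_0) = (-9.9 + j54.4)/(90.1 + j54.4)
|Γ| = 55.3/105 = 0.525
VSWR = (1 + |Γ|)/(1 − |Γ|) = 1.53/0.475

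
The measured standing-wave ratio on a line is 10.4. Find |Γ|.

|Γ| ≈ 0.825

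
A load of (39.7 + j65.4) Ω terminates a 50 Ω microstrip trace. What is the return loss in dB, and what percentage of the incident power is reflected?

Γ = (-10.3 + j65.4)/(89.7 + j65.4), |Γ| = 0.596
RL = −20·log₁₀(0.596) = 4.49 dB
P_refl/P_inc = |Γ|² = 0.356

RL ≈ 4.49 dB; 35.6% of incident power reflected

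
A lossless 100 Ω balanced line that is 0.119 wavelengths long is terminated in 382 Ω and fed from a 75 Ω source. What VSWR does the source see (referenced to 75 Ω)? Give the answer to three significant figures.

VSWR ≈ 4.09

βl = 2π × 0.119 = 42.8°
tan(βl) = 0.927
Z_in = Z_0·(Z_L + jZ_0·tanβl)/(Z_0 + jZ_L·tanβl) = 52.4 − j93 Ω
Γ_s = (Z_in − Z_s)/(Z_in + Z_s) = (-22.6 − j93)/(127 − j93), |Γ_s| = 0.607
VSWR = (1 + |Γ_s|)/(1 − |Γ_s|)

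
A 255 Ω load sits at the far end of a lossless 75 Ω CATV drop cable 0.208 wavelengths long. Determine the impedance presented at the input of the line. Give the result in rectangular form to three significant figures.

βl = 2π × 0.208 = 74.9°
tan(βl) = tan(74.9°) = 3.7
Z_in = Z_0·(Z_L + jZ_0·tanβl)/(Z_0 + jZ_L·tanβl)
     = 75·(255 + j278)/(75 + j944)

Z_in ≈ 23.5 − j18.4 Ω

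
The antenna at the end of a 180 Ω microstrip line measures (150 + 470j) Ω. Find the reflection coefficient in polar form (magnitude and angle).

Γ = (Z_L − Z_0)/(Z_L + Z_0) = (-30 + j470)/(330 + j470)
|Γ| = 471/574 = 0.82

Γ ≈ 0.82 ∠ 38.7°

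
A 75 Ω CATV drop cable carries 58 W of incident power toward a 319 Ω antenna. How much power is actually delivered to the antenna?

P_delivered ≈ 35.8 W

Γ = (319 − 75)/(319 + 75) = 0.619
|Γ|² = 0.384
P_refl = |Γ|²·P_inc = 22.2 W, P_del = (1 − |Γ|²)·P_inc = 35.8 W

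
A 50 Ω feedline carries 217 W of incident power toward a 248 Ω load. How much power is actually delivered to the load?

P_delivered ≈ 121 W

Γ = (248 − 50)/(248 + 50) = 0.664
|Γ|² = 0.441
P_refl = |Γ|²·P_inc = 95.8 W, P_del = (1 − |Γ|²)·P_inc = 121 W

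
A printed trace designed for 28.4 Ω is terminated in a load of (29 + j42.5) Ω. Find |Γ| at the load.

|Γ| ≈ 0.595

Γ = (Z_L − Z_0)/(Z_L + Z_0) = (0.6 + j42.5)/(57.4 + j42.5)
|Γ| = 42.5/71.4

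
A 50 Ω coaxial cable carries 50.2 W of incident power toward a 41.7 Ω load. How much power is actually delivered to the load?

P_delivered ≈ 49.8 W

Γ = (41.7 − 50)/(41.7 + 50) = -0.0905
|Γ|² = 0.00819
P_refl = |Γ|²·P_inc = 0.411 W, P_del = (1 − |Γ|²)·P_inc = 49.8 W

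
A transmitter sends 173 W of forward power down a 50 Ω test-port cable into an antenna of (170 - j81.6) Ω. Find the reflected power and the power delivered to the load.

|Γ| = |(120 − j81.6)/(220 − j81.6)| = 0.618
|Γ|² = 0.382
P_refl = |Γ|²·P_inc = 66.2 W, P_del = (1 − |Γ|²)·P_inc = 107 W

P_reflected ≈ 66.2 W; P_delivered ≈ 107 W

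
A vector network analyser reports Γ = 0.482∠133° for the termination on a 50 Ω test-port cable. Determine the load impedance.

Z_L ≈ 20.3 + j18.7 Ω

Z_L = Z_0·(1 + Γ)/(1 − Γ) = 50·(0.671 + j0.353)/(1.33 − j0.353)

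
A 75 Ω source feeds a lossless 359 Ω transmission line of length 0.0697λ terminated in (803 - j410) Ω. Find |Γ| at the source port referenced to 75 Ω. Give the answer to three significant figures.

βl = 2π × 0.0697 = 25.1°
tan(βl) = 0.468
Z_in = Z_0·(Z_L + jZ_0·tanβl)/(Z_0 + jZ_L·tanβl) = 284 − j351 Ω
Γ_s = (Z_in − Z_s)/(Z_in + Z_s) = (209 − j351)/(359 − j351), |Γ_s| = 0.814

|Γ| ≈ 0.814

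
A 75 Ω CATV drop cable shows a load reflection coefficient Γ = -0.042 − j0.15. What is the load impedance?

Z_L ≈ 66 − j20.3 Ω

Z_L = Z_0·(1 + Γ)/(1 − Γ) = 75·(0.958 − j0.15)/(1.04 + j0.15)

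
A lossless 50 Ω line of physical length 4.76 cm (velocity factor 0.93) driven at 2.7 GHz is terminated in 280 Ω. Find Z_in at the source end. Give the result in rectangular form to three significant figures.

Z_in ≈ 99.3 + j128 Ω

λ = v/f = 0.93·c / 2.7 GHz = 0.103 m
βl = 2π·l/λ = 2π × 0.461 = 166°
tan(βl) = tan(166°) = -0.252
Z_in = Z_0·(Z_L + jZ_0·tanβl)/(Z_0 + jZ_L·tanβl)
     = 50·(280 − j12.6)/(50 − j70.7)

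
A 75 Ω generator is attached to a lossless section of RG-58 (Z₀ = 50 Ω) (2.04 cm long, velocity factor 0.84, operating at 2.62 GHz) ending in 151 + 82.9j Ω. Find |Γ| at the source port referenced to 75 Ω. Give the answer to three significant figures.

|Γ| ≈ 0.695

λ = v/f = 0.84·c / 2.62 GHz = 0.0962 m
βl = 2π·l/λ = 2π × 0.212 = 76.4°
tan(βl) = 4.12
Z_in = Z_0·(Z_L + jZ_0·tanβl)/(Z_0 + jZ_L·tanβl) = 14.4 − j18.9 Ω
Γ_s = (Z_in − Z_s)/(Z_in + Z_s) = (-60.6 − j18.9)/(89.4 − j18.9), |Γ_s| = 0.695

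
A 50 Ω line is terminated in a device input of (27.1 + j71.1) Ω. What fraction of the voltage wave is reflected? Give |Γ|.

Γ = (Z_L − Z_0)/(Z_L + Z_0) = (-22.9 + j71.1)/(77.1 + j71.1)
|Γ| = 74.7/105

|Γ| ≈ 0.712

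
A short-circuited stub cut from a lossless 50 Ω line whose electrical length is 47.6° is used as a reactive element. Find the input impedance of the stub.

Z_in ≈ +j54.8 Ω

tan(βl) = 1.1
For a short-circuited stub, Z_in = jZ_0·tan(βl)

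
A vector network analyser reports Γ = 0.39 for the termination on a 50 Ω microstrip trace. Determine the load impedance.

Z_L = Z_0·(1 + Γ)/(1 − Γ) = 50·(1.39)/(0.61)

Z_L ≈ 114 Ω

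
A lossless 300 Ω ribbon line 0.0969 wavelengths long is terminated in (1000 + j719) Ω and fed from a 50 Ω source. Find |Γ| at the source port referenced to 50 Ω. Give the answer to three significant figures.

|Γ| ≈ 0.924

βl = 2π × 0.0969 = 34.9°
tan(βl) = 0.697
Z_in = Z_0·(Z_L + jZ_0·tanβl)/(Z_0 + jZ_L·tanβl) = 254 − j504 Ω
Γ_s = (Z_in − Z_s)/(Z_in + Z_s) = (204 − j504)/(304 − j504), |Γ_s| = 0.924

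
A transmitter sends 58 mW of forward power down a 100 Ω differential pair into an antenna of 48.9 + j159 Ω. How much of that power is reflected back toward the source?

|Γ| = |(-51.1 + j159)/(148.9 + j159)| = 0.767
|Γ|² = 0.588
P_refl = |Γ|²·P_inc = 34.1 mW, P_del = (1 − |Γ|²)·P_inc = 23.9 mW

P_reflected ≈ 34.1 mW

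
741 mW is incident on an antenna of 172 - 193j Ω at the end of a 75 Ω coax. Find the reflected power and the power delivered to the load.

|Γ| = |(97 − j193)/(247 − j193)| = 0.689
|Γ|² = 0.475
P_refl = |Γ|²·P_inc = 352 mW, P_del = (1 − |Γ|²)·P_inc = 389 mW

P_reflected ≈ 352 mW; P_delivered ≈ 389 mW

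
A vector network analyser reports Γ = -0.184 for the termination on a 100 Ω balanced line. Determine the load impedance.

Z_L = Z_0·(1 + Γ)/(1 − Γ) = 100·(0.816)/(1.18)

Z_L ≈ 68.9 Ω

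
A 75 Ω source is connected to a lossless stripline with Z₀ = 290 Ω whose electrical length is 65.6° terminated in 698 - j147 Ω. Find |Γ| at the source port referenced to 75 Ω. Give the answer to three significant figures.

|Γ| ≈ 0.443

tan(βl) = 2.2
Z_in = Z_0·(Z_L + jZ_0·tanβl)/(Z_0 + jZ_L·tanβl) = 125 − j81.5 Ω
Γ_s = (Z_in − Z_s)/(Z_in + Z_s) = (50.3 − j81.5)/(200 − j81.5), |Γ_s| = 0.443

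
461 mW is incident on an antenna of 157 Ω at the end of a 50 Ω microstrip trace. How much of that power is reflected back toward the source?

Γ = (157 − 50)/(157 + 50) = 0.517
|Γ|² = 0.267
P_refl = |Γ|²·P_inc = 123 mW, P_del = (1 − |Γ|²)·P_inc = 338 mW

P_reflected ≈ 123 mW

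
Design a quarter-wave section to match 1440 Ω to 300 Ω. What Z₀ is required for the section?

Z_qwt ≈ 657 Ω

Z_qwt = √(Z_0·R_L) = √(300 × 1440) = √432000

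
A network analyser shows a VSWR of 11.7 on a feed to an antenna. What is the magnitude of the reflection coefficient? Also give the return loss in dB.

|Γ| ≈ 0.843; return loss ≈ 1.49 dB

|Γ| = (S − 1)/(S + 1) = (11.7 − 1)/(11.7 + 1) = 10.7/12.7
RL = −20·log₁₀|Γ| = −20·log₁₀(0.843)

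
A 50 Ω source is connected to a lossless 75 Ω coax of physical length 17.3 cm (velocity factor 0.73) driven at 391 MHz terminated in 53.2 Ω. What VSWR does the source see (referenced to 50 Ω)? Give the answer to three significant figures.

λ = v/f = 0.73·c / 391 MHz = 0.56 m
βl = 2π·l/λ = 2π × 0.309 = 111°
tan(βl) = -2.58
Z_in = Z_0·(Z_L + jZ_0·tanβl)/(Z_0 + jZ_L·tanβl) = 93.6 − j22.1 Ω
Γ_s = (Z_in − Z_s)/(Z_in + Z_s) = (43.6 − j22.1)/(144 − j22.1), |Γ_s| = 0.337
VSWR = (1 + |Γ_s|)/(1 − |Γ_s|)

VSWR ≈ 2.01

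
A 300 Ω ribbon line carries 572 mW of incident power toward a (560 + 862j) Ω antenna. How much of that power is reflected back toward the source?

P_reflected ≈ 313 mW

|Γ| = |(260 + j862)/(860 + j862)| = 0.739
|Γ|² = 0.547
P_refl = |Γ|²·P_inc = 313 mW, P_del = (1 − |Γ|²)·P_inc = 259 mW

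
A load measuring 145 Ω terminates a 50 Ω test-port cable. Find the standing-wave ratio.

For a purely resistive load, VSWR = R_L/Z_0 or Z_0/R_L (whichever > 1) = 145/50

VSWR ≈ 2.9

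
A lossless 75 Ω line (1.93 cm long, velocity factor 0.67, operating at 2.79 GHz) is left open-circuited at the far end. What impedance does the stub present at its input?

Z_in ≈ +j8.47 Ω

λ = v/f = 0.67·c / 2.79 GHz = 0.072 m
βl = 2π·l/λ = 2π × 0.268 = 96.4°
tan(βl) = -8.86
For an open-circuited stub, Z_in = −jZ_0·cot(βl) = −jZ_0/tan(βl)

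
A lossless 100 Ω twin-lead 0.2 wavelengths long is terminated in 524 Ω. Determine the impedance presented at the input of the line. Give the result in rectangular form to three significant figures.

βl = 2π × 0.2 = 72°
tan(βl) = tan(72°) = 3.08
Z_in = Z_0·(Z_L + jZ_0·tanβl)/(Z_0 + jZ_L·tanβl)
     = 100·(524 + j308)/(100 + j1610)

Z_in ≈ 21 − j31.2 Ω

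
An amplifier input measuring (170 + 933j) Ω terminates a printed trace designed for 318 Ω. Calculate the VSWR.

VSWR ≈ 18.5

Γ = (Z_L − Z_0)/(Z_L + Z_0) = (-148 + j933)/(488 + j933)
|Γ| = 945/1050 = 0.897
VSWR = (1 + |Γ|)/(1 − |Γ|) = 1.9/0.103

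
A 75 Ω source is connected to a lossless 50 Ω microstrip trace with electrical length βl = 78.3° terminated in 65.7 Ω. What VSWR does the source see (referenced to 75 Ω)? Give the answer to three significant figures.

VSWR ≈ 1.95

tan(βl) = 4.83
Z_in = Z_0·(Z_L + jZ_0·tanβl)/(Z_0 + jZ_L·tanβl) = 38.7 − j4.25 Ω
Γ_s = (Z_in − Z_s)/(Z_in + Z_s) = (-36.3 − j4.25)/(114 − j4.25), |Γ_s| = 0.321
VSWR = (1 + |Γ_s|)/(1 − |Γ_s|)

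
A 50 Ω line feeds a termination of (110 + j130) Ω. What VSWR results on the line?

Γ = (Z_L − Z_0)/(Z_L + Z_0) = (60 + j130)/(160 + j130)
|Γ| = 143/206 = 0.695
VSWR = (1 + |Γ|)/(1 − |Γ|) = 1.69/0.305

VSWR ≈ 5.55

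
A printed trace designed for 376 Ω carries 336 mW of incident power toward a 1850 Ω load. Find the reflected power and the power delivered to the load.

P_reflected ≈ 147 mW; P_delivered ≈ 189 mW

Γ = (1850 − 376)/(1850 + 376) = 0.662
|Γ|² = 0.438
P_refl = |Γ|²·P_inc = 147 mW, P_del = (1 − |Γ|²)·P_inc = 189 mW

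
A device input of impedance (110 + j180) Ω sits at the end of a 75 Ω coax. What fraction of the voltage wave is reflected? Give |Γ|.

Γ = (Z_L − Z_0)/(Z_L + Z_0) = (35 + j180)/(185 + j180)
|Γ| = 183/258

|Γ| ≈ 0.71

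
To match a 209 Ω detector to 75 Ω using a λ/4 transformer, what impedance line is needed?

Z_qwt ≈ 125 Ω

Z_qwt = √(Z_0·R_L) = √(75 × 209) = √15680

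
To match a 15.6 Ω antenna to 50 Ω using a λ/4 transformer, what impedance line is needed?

Z_qwt = √(Z_0·R_L) = √(50 × 15.6) = √780

Z_qwt ≈ 27.9 Ω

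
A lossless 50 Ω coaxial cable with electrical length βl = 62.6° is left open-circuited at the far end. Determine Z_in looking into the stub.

tan(βl) = 1.93
For an open-circuited stub, Z_in = −jZ_0·cot(βl) = −jZ_0/tan(βl)

Z_in ≈ −j25.9 Ω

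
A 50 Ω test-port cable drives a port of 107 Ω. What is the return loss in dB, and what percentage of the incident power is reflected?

Γ = (107 − 50)/(107 + 50) = 0.363
RL = −20·log₁₀(0.363) = 8.8 dB
P_refl/P_inc = |Γ|² = 0.132

RL ≈ 8.8 dB; 13.2% of incident power reflected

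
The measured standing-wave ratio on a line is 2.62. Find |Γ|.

|Γ| = (S − 1)/(S + 1) = (2.62 − 1)/(2.62 + 1) = 1.62/3.62

|Γ| ≈ 0.448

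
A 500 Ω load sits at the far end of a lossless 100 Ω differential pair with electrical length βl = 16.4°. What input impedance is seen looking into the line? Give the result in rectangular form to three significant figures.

tan(βl) = tan(16.4°) = 0.294
Z_in = Z_0·(Z_L + jZ_0·tanβl)/(Z_0 + jZ_L·tanβl)
     = 100·(500 + j29.4)/(100 + j147)

Z_in ≈ 172 − j223 Ω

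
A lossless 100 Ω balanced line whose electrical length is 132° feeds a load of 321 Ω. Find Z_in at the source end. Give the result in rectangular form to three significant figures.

Z_in ≈ 52.3 + j75.4 Ω

tan(βl) = tan(132°) = -1.11
Z_in = Z_0·(Z_L + jZ_0·tanβl)/(Z_0 + jZ_L·tanβl)
     = 100·(321 − j111)/(100 − j357)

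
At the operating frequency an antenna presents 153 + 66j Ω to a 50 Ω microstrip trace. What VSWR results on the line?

VSWR ≈ 3.68

Γ = (Z_L − Z_0)/(Z_L + Z_0) = (103 + j66)/(203 + j66)
|Γ| = 122/213 = 0.573
VSWR = (1 + |Γ|)/(1 − |Γ|) = 1.57/0.427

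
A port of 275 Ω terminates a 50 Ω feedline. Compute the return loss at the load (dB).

Γ = (275 − 50)/(275 + 50) = 0.692
RL = −20·log₁₀|Γ| = −20·log₁₀(0.692)

RL ≈ 3.19 dB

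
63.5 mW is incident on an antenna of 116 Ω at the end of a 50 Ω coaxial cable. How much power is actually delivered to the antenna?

P_delivered ≈ 53.5 mW

Γ = (116 − 50)/(116 + 50) = 0.398
|Γ|² = 0.158
P_refl = |Γ|²·P_inc = 10 mW, P_del = (1 − |Γ|²)·P_inc = 53.5 mW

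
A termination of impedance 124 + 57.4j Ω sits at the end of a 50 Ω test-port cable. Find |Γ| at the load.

|Γ| ≈ 0.511

Γ = (Z_L − Z_0)/(Z_L + Z_0) = (74 + j57.4)/(174 + j57.4)
|Γ| = 93.7/183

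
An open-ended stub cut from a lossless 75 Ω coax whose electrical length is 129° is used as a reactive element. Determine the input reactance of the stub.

X_in ≈ 60.7 Ω (inductive)

tan(βl) = -1.23
For an open-ended stub, Z_in = −jZ_0·cot(βl) = −jZ_0/tan(βl)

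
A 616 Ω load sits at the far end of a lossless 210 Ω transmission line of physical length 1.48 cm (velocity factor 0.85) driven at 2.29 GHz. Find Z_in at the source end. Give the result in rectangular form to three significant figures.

λ = v/f = 0.85·c / 2.29 GHz = 0.111 m
βl = 2π·l/λ = 2π × 0.133 = 47.8°
tan(βl) = tan(47.8°) = 1.1
Z_in = Z_0·(Z_L + jZ_0·tanβl)/(Z_0 + jZ_L·tanβl)
     = 210·(616 + j232)/(210 + j680)

Z_in ≈ 119 − j153 Ω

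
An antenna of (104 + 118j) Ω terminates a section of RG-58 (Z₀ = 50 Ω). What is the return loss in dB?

Γ = (54 + j118)/(154 + j118), |Γ| = 0.669
RL = −20·log₁₀|Γ| = −20·log₁₀(0.669)

RL ≈ 3.49 dB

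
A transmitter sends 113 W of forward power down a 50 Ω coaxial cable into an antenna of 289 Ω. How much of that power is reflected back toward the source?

Γ = (289 − 50)/(289 + 50) = 0.705
|Γ|² = 0.497
P_refl = |Γ|²·P_inc = 56.2 W, P_del = (1 − |Γ|²)·P_inc = 56.8 W

P_reflected ≈ 56.2 W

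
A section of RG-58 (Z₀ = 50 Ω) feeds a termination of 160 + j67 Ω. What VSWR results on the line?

VSWR ≈ 3.81

Γ = (Z_L − Z_0)/(Z_L + Z_0) = (110 + j67)/(210 + j67)
|Γ| = 129/220 = 0.584
VSWR = (1 + |Γ|)/(1 − |Γ|) = 1.58/0.416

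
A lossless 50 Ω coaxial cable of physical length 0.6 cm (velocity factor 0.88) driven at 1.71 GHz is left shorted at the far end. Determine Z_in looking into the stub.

λ = v/f = 0.88·c / 1.71 GHz = 0.154 m
βl = 2π·l/λ = 2π × 0.0389 = 14°
tan(βl) = 0.249
For a shorted stub, Z_in = jZ_0·tan(βl)

Z_in ≈ +j12.5 Ω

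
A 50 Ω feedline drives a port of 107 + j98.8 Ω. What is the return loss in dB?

Γ = (57 + j98.8)/(157 + j98.8), |Γ| = 0.615
RL = −20·log₁₀|Γ| = −20·log₁₀(0.615)

RL ≈ 4.22 dB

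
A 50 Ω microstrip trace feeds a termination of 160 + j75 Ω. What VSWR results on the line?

VSWR ≈ 3.96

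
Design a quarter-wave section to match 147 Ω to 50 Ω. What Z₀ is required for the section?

Z_qwt = √(Z_0·R_L) = √(50 × 147) = √7350

Z_qwt ≈ 85.7 Ω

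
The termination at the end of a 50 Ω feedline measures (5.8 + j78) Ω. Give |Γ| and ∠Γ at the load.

Γ ≈ 0.935 ∠ 65.1°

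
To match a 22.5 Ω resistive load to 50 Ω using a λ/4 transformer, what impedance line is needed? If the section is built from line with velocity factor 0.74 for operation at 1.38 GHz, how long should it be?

Z_qwt ≈ 33.5 Ω; length ≈ 4.02 cm

Z_qwt = √(Z_0·R_L) = √(50 × 22.5) = √1125
λ = 0.74·c/f = 0.161 m, so l = λ/4 = 0.0402 m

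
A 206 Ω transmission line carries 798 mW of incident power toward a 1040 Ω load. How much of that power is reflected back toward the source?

P_reflected ≈ 358 mW

Γ = (1040 − 206)/(1040 + 206) = 0.669
|Γ|² = 0.448
P_refl = |Γ|²·P_inc = 358 mW, P_del = (1 − |Γ|²)·P_inc = 440 mW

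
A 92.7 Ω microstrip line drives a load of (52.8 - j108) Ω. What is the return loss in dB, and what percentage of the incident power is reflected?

Γ = (-39.9 − j108)/(145.5 − j108), |Γ| = 0.635
RL = −20·log₁₀(0.635) = 3.94 dB
P_refl/P_inc = |Γ|² = 0.404

RL ≈ 3.94 dB; 40.4% of incident power reflected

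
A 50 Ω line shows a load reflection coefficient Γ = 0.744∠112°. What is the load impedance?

Z_L = Z_0·(1 + Γ)/(1 − Γ) = 50·(0.721 + j0.69)/(1.28 − j0.69)

Z_L ≈ 10.6 + j32.7 Ω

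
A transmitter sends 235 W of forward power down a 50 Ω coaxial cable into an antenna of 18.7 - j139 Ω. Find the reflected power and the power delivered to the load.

|Γ| = |(-31.3 − j139)/(68.7 − j139)| = 0.919
|Γ|² = 0.844
P_refl = |Γ|²·P_inc = 198 W, P_del = (1 − |Γ|²)·P_inc = 36.6 W

P_reflected ≈ 198 W; P_delivered ≈ 36.6 W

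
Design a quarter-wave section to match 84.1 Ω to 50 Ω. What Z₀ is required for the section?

Z_qwt = √(Z_0·R_L) = √(50 × 84.1) = √4205

Z_qwt ≈ 64.8 Ω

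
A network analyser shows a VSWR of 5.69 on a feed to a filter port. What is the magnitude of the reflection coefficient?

|Γ| = (S − 1)/(S + 1) = (5.69 − 1)/(5.69 + 1) = 4.69/6.69

|Γ| ≈ 0.701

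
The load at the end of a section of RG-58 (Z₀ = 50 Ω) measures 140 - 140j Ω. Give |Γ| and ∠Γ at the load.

Γ = (Z_L − Z_0)/(Z_L + Z_0) = (90 − j140)/(190 − j140)
|Γ| = 166/236 = 0.705

Γ ≈ 0.705 ∠ -20.9°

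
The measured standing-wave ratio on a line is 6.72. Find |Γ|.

|Γ| ≈ 0.741

|Γ| = (S − 1)/(S + 1) = (6.72 − 1)/(6.72 + 1) = 5.72/7.72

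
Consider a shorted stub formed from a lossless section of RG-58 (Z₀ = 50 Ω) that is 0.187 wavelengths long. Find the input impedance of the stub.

βl = 2π × 0.187 = 67.3°
tan(βl) = 2.39
For a shorted stub, Z_in = jZ_0·tan(βl)

Z_in ≈ +j120 Ω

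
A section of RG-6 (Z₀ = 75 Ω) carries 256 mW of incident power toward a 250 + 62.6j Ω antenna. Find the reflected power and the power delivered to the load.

P_reflected ≈ 80.7 mW; P_delivered ≈ 175 mW

|Γ| = |(175 + j62.6)/(325 + j62.6)| = 0.562
|Γ|² = 0.315
P_refl = |Γ|²·P_inc = 80.7 mW, P_del = (1 − |Γ|²)·P_inc = 175 mW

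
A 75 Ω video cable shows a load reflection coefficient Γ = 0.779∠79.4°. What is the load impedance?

Z_L = Z_0·(1 + Γ)/(1 − Γ) = 75·(1.14 + j0.766)/(0.857 − j0.766)

Z_L ≈ 22.3 + j87 Ω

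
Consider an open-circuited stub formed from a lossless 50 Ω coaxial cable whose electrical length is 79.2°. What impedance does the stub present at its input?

tan(βl) = 5.24
For an open-circuited stub, Z_in = −jZ_0·cot(βl) = −jZ_0/tan(βl)

Z_in ≈ −j9.54 Ω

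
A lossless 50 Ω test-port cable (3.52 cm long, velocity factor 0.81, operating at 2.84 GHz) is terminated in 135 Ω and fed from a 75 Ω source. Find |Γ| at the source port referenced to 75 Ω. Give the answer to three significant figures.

|Γ| ≈ 0.428

λ = v/f = 0.81·c / 2.84 GHz = 0.0856 m
βl = 2π·l/λ = 2π × 0.411 = 148°
tan(βl) = -0.622
Z_in = Z_0·(Z_L + jZ_0·tanβl)/(Z_0 + jZ_L·tanβl) = 49 + j51.2 Ω
Γ_s = (Z_in − Z_s)/(Z_in + Z_s) = (-26 + j51.2)/(124 + j51.2), |Γ_s| = 0.428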